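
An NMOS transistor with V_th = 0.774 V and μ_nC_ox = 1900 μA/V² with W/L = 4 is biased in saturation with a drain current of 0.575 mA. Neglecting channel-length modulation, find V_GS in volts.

k_n = μ_nC_ox · (W/L) = 7.6 mA/V².
In saturation I_D = ½ k_n (V_GS − V_th)², so V_GS − V_th = √(2 I_D / k_n) = √(2 × 0.575 / 7.6) = 0.389 V.
V_GS = 0.774 + 0.389 = 1.16 V.

V_GS = 1.16 V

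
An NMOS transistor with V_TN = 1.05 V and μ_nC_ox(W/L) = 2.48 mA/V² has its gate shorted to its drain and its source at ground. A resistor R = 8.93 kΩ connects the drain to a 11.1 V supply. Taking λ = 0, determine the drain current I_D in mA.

I_D = 1.02 mA

With gate tied to drain, V_GS = V_DS ≥ V_GS − V_TN, so the device is in saturation.
KCL at the drain: ½ k_n (V_GS − V_TN)² = (V_DD − V_GS)/R.
Let x = V_GS − 1.05. Then 11.1 x² + x − 10.05 = 0, giving x = 0.909 V (positive root), so V_GS = 1.96 V.
I_D = (V_DD − V_GS)/R = (11.1 − 1.96) / 8.93 = 1.02 mA.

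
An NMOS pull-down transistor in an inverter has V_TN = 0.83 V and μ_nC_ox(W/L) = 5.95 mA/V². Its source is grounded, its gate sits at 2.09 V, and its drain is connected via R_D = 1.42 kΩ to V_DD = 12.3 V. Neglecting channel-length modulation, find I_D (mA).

I_D = 4.72 mA

V_GS = V_G = 2.09 V, so V_ov = 2.09 − 0.83 = 1.26 V.
Assume saturation: I_D = ½ k_n V_ov² = 0.5 × 5.95 × 1.26² = 4.72 mA, giving V_DS = V_DD − I_D R_D = 12.3 − 4.72 × 1.42 = 5.59 V.
V_DS = 5.59 V ≥ V_ov = 1.26 V, confirming saturation.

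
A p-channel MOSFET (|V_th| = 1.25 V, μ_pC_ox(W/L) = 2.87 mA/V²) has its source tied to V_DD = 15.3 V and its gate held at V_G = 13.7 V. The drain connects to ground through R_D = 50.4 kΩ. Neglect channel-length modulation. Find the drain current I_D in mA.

I_D = 0.176 mA

V_SG = V_DD − V_G = 15.3 − 13.7 = 1.6 V, so V_ov = 1.6 − 1.25 = 0.35 V.
Assume saturation: I_D = ½ k_p V_ov² = 0.5 × 2.87 × 0.35² = 0.176 mA, giving V_SD = V_DD − I_D R_D = 15.3 − 0.176 × 50.4 = 6.44 V.
V_SD = 6.44 V ≥ V_ov = 0.35 V, confirming saturation.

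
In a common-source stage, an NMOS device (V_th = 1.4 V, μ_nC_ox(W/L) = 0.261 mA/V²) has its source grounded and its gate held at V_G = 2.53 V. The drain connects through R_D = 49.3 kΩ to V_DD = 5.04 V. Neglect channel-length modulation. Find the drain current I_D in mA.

V_GS = V_G = 2.53 V, so V_ov = 2.53 − 1.4 = 1.13 V.
Assume saturation: I_D = ½ k_n V_ov² = 0.5 × 0.261 × 1.13² = 0.167 mA, giving V_DS = V_DD − I_D R_D = 5.04 − 0.167 × 49.3 = -3.18 V.
But -3.18 V < V_ov = 1.13 V, so the device is actually in triode.
In triode I_D = k_n[V_ov V_DS − ½ V_DS²] and I_D = (V_DD − V_DS)/R_D. Equating: 6.43 V_DS² − 15.54 V_DS + 5.04 = 0, giving V_DS = 0.386 V (the root below V_ov).
I_D = (5.04 − 0.386) / 49.3 = 0.0944 mA.

I_D = 0.0944 mA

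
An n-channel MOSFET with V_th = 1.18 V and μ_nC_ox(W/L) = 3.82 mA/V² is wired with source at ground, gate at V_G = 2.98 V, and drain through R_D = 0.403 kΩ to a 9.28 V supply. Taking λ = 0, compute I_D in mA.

V_GS = V_G = 2.98 V, so V_ov = 2.98 − 1.18 = 1.8 V.
Assume saturation: I_D = ½ k_n V_ov² = 0.5 × 3.82 × 1.8² = 6.19 mA, giving V_DS = V_DD − I_D R_D = 9.28 − 6.19 × 0.403 = 6.79 V.
V_DS = 6.79 V ≥ V_ov = 1.8 V, confirming saturation.

I_D = 6.19 mA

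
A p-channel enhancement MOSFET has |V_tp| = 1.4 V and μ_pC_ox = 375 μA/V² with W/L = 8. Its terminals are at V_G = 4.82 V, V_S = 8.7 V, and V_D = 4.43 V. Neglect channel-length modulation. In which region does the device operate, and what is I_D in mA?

V_SG = V_S − V_G = 8.7 − 4.82 = 3.88 V; V_SD = V_S − V_D = 8.7 − 4.43 = 4.27 V.
k_p = μ_pC_ox · (W/L) = 3 mA/V².
V_ov = V_SG − |V_tp| = 3.88 − 1.4 = 2.48 V.
Since V_SD = 4.27 V ≥ V_ov = 2.48 V, the device is in saturation.
I_D = ½ k_p V_ov² = 0.5 × 3 × 2.48² = 9.23 mA.

Saturation; I_D = 9.23 mA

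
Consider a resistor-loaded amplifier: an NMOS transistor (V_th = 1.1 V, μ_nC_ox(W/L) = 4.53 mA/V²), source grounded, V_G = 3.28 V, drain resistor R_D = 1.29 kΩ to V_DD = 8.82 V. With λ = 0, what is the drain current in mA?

V_GS = V_G = 3.28 V, so V_ov = 3.28 − 1.1 = 2.18 V.
Assume saturation: I_D = ½ k_n V_ov² = 0.5 × 4.53 × 2.18² = 10.8 mA, giving V_DS = V_DD − I_D R_D = 8.82 − 10.8 × 1.29 = -5.07 V.
But -5.07 V < V_ov = 2.18 V, so the device is actually in triode.
In triode I_D = k_n[V_ov V_DS − ½ V_DS²] and I_D = (V_DD − V_DS)/R_D. Equating: 2.92 V_DS² − 13.74 V_DS + 8.82 = 0, giving V_DS = 0.767 V (the root below V_ov).
I_D = (8.82 − 0.767) / 1.29 = 6.24 mA.

I_D = 6.24 mA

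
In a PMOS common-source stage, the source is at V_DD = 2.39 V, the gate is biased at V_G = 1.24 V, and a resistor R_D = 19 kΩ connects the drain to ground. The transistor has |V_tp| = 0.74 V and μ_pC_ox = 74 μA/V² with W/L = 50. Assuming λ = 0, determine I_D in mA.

V_SG = V_DD − V_G = 2.39 − 1.24 = 1.15 V, so V_ov = 1.15 − 0.74 = 0.41 V.
k_p = μ_pC_ox · (W/L) = 3.7 mA/V².
Assume saturation: I_D = ½ k_p V_ov² = 0.5 × 3.7 × 0.41² = 0.311 mA, giving V_SD = V_DD − I_D R_D = 2.39 − 0.311 × 19 = -3.52 V.
But -3.52 V < V_ov = 0.41 V, so the device is actually in triode.
In triode I_D = k_p[V_ov V_SD − ½ V_SD²] and I_D = (V_DD − V_SD)/R_D. Equating: 35.1 V_SD² − 29.82 V_SD + 2.39 = 0, giving V_SD = 0.0896 V (the root below V_ov).
I_D = (2.39 − 0.0896) / 19 = 0.121 mA.

I_D = 0.121 mA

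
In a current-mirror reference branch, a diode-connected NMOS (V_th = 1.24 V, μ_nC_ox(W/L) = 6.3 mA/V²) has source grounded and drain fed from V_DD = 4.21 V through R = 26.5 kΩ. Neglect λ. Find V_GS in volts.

With gate tied to drain, V_GS = V_DS ≥ V_GS − V_th, so the device is in saturation.
KCL at the drain: ½ k_n (V_GS − V_th)² = (V_DD − V_GS)/R.
Let x = V_GS − 1.24. Then 83.5 x² + x − 2.97 = 0, giving x = 0.183 V (positive root), so V_GS = 1.42 V.
I_D = (V_DD − V_GS)/R = (4.21 − 1.42) / 26.5 = 0.105 mA.

V_GS = 1.42 V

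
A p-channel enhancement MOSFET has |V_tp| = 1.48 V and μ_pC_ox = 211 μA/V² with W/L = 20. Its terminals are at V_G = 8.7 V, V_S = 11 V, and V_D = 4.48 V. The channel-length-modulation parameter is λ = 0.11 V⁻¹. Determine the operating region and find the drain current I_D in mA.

V_SG = V_S − V_G = 11 − 8.7 = 2.3 V; V_SD = V_S − V_D = 11 − 4.48 = 6.52 V.
k_p = μ_pC_ox · (W/L) = 4.22 mA/V².
V_ov = V_SG − |V_tp| = 2.3 − 1.48 = 0.82 V.
Since V_SD = 6.52 V ≥ V_ov = 0.82 V, the device is in saturation.
I_D = ½ k_p V_ov² (1 + λ V_SD) = 0.5 × 4.22 × 0.82² × (1 + 0.11 × 6.52) = 2.44 mA.

Saturation; I_D = 2.44 mA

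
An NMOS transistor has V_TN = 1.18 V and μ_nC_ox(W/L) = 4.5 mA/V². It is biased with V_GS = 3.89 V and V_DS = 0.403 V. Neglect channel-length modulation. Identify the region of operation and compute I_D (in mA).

Triode; I_D = 4.55 mA

V_ov = V_GS − V_TN = 3.89 − 1.18 = 2.71 V.
Since V_DS = 0.403 V < V_ov = 2.71 V, the device is in the triode region.
I_D = k_n [V_ov · V_DS − ½ V_DS²] = 4.5 × [2.71 × 0.403 − 0.5 × 0.403²] = 4.55 mA.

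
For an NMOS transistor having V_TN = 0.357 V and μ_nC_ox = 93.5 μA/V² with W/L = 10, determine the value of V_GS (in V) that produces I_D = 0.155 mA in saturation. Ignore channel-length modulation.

V_GS = 0.933 V

k_n = μ_nC_ox · (W/L) = 0.935 mA/V².
In saturation I_D = ½ k_n (V_GS − V_TN)², so V_GS − V_TN = √(2 I_D / k_n) = √(2 × 0.155 / 0.935) = 0.576 V.
V_GS = 0.357 + 0.576 = 0.933 V.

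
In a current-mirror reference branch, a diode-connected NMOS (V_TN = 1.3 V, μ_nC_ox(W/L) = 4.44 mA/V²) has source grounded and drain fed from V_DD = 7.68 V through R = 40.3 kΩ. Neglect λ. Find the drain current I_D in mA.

With gate tied to drain, V_GS = V_DS ≥ V_GS − V_TN, so the device is in saturation.
KCL at the drain: ½ k_n (V_GS − V_TN)² = (V_DD − V_GS)/R.
Let x = V_GS − 1.3. Then 89.5 x² + x − 6.38 = 0, giving x = 0.262 V (positive root), so V_GS = 1.56 V.
I_D = (V_DD − V_GS)/R = (7.68 − 1.56) / 40.3 = 0.152 mA.

I_D = 0.152 mA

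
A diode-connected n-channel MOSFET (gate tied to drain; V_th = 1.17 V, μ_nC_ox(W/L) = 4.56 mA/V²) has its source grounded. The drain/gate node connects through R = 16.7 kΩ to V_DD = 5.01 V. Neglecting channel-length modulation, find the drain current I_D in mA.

I_D = 0.212 mA

With gate tied to drain, V_GS = V_DS ≥ V_GS − V_th, so the device is in saturation.
KCL at the drain: ½ k_n (V_GS − V_th)² = (V_DD − V_GS)/R.
Let x = V_GS − 1.17. Then 38.1 x² + x − 3.84 = 0, giving x = 0.305 V (positive root), so V_GS = 1.47 V.
I_D = (V_DD − V_GS)/R = (5.01 − 1.47) / 16.7 = 0.212 mA.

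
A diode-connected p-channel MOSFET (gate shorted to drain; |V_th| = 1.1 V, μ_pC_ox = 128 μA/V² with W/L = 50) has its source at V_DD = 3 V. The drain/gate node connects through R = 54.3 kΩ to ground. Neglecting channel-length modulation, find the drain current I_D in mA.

With gate tied to drain, V_SG = V_SD ≥ V_SG − |V_th|, so the device is in saturation.
k_p = μ_pC_ox · (W/L) = 6.4 mA/V².
KCL at the drain: ½ k_p (V_SG − |V_th|)² = (V_DD − V_SG)/R.
Let x = V_SG − 1.1. Then 174 x² + x − 1.9 = 0, giving x = 0.102 V (positive root), so V_SG = 1.2 V.
I_D = (V_DD − V_SG)/R = (3 − 1.2) / 54.3 = 0.0331 mA.

I_D = 0.0331 mA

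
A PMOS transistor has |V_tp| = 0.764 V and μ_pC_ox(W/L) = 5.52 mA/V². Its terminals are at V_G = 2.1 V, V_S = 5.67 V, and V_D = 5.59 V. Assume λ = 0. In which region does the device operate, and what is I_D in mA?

Triode; I_D = 1.22 mA

V_SG = V_S − V_G = 5.67 − 2.1 = 3.57 V; V_SD = V_S − V_D = 5.67 − 5.59 = 0.08 V.
V_ov = V_SG − |V_tp| = 3.57 − 0.764 = 2.81 V.
Since V_SD = 0.08 V < V_ov = 2.81 V, the device is in the triode region.
I_D = k_p [V_ov · V_SD − ½ V_SD²] = 5.52 × [2.81 × 0.08 − 0.5 × 0.08²] = 1.22 mA.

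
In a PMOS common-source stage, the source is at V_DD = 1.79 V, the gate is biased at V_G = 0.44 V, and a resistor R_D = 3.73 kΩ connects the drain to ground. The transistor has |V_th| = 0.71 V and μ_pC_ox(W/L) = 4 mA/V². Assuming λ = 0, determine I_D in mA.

V_SG = V_DD − V_G = 1.79 − 0.44 = 1.35 V, so V_ov = 1.35 − 0.71 = 0.64 V.
Assume saturation: I_D = ½ k_p V_ov² = 0.5 × 4 × 0.64² = 0.819 mA, giving V_SD = V_DD − I_D R_D = 1.79 − 0.819 × 3.73 = -1.27 V.
But -1.27 V < V_ov = 0.64 V, so the device is actually in triode.
In triode I_D = k_p[V_ov V_SD − ½ V_SD²] and I_D = (V_DD − V_SD)/R_D. Equating: 7.46 V_SD² − 10.55 V_SD + 1.79 = 0, giving V_SD = 0.197 V (the root below V_ov).
I_D = (1.79 − 0.197) / 3.73 = 0.427 mA.

I_D = 0.427 mA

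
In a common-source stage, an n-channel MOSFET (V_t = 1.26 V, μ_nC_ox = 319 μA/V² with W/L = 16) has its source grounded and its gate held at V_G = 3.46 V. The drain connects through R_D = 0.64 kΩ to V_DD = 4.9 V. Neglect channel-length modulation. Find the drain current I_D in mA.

I_D = 6.57 mA

V_GS = V_G = 3.46 V, so V_ov = 3.46 − 1.26 = 2.2 V.
k_n = μ_nC_ox · (W/L) = 5.104 mA/V².
Assume saturation: I_D = ½ k_n V_ov² = 0.5 × 5.104 × 2.2² = 12.4 mA, giving V_DS = V_DD − I_D R_D = 4.9 − 12.4 × 0.64 = -3.01 V.
But -3.01 V < V_ov = 2.2 V, so the device is actually in triode.
In triode I_D = k_n[V_ov V_DS − ½ V_DS²] and I_D = (V_DD − V_DS)/R_D. Equating: 1.63 V_DS² − 8.186 V_DS + 4.9 = 0, giving V_DS = 0.695 V (the root below V_ov).
I_D = (4.9 − 0.695) / 0.64 = 6.57 mA.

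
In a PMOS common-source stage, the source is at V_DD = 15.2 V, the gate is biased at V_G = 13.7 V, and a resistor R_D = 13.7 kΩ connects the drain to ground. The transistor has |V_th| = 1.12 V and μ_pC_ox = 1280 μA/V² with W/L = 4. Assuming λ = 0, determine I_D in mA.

V_SG = V_DD − V_G = 15.2 − 13.7 = 1.5 V, so V_ov = 1.5 − 1.12 = 0.38 V.
k_p = μ_pC_ox · (W/L) = 5.12 mA/V².
Assume saturation: I_D = ½ k_p V_ov² = 0.5 × 5.12 × 0.38² = 0.37 mA, giving V_SD = V_DD − I_D R_D = 15.2 − 0.37 × 13.7 = 10.1 V.
V_SD = 10.1 V ≥ V_ov = 0.38 V, confirming saturation.

I_D = 0.370 mA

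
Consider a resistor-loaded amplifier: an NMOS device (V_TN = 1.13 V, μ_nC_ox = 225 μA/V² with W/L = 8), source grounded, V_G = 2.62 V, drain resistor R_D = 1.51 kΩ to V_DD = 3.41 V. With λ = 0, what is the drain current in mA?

V_GS = V_G = 2.62 V, so V_ov = 2.62 − 1.13 = 1.49 V.
k_n = μ_nC_ox · (W/L) = 1.8 mA/V².
Assume saturation: I_D = ½ k_n V_ov² = 0.5 × 1.8 × 1.49² = 2 mA, giving V_DS = V_DD − I_D R_D = 3.41 − 2 × 1.51 = 0.393 V.
But 0.393 V < V_ov = 1.49 V, so the device is actually in triode.
In triode I_D = k_n[V_ov V_DS − ½ V_DS²] and I_D = (V_DD − V_DS)/R_D. Equating: 1.36 V_DS² − 5.05 V_DS + 3.41 = 0, giving V_DS = 0.887 V (the root below V_ov).
I_D = (3.41 − 0.887) / 1.51 = 1.67 mA.

I_D = 1.67 mA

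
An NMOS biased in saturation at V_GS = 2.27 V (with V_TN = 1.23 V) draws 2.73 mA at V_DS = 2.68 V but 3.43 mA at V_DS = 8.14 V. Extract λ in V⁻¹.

With V_GS fixed, I_D ∝ (1 + λ V_DS) in saturation, so I_D2/I_D1 = (1 + λ V_DS2)/(1 + λ V_DS1).
3.43/2.73 = 1.256 = (1 + 8.14 λ)/(1 + 2.68 λ).
Solving: λ (I_D1 V_DS2 − I_D2 V_DS1) = I_D2 − I_D1, so λ = (3.43 − 2.73) / (2.73 × 8.14 − 3.43 × 2.68) = 0.7 / 13 = 0.0537 V⁻¹.

λ = 0.0537 V⁻¹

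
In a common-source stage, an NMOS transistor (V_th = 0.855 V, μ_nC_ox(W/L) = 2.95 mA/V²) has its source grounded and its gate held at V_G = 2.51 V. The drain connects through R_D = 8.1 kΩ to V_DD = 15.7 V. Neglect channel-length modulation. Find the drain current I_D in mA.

I_D = 1.88 mA

V_GS = V_G = 2.51 V, so V_ov = 2.51 − 0.855 = 1.65 V.
Assume saturation: I_D = ½ k_n V_ov² = 0.5 × 2.95 × 1.65² = 4.04 mA, giving V_DS = V_DD − I_D R_D = 15.7 − 4.04 × 8.1 = -17 V.
But -17 V < V_ov = 1.65 V, so the device is actually in triode.
In triode I_D = k_n[V_ov V_DS − ½ V_DS²] and I_D = (V_DD − V_DS)/R_D. Equating: 11.9 V_DS² − 40.55 V_DS + 15.7 = 0, giving V_DS = 0.446 V (the root below V_ov).
I_D = (15.7 − 0.446) / 8.1 = 1.88 mA.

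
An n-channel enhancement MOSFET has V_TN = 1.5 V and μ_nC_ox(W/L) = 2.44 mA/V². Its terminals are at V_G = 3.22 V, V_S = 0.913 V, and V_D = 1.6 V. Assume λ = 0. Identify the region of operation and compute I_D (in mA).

V_GS = V_G − V_S = 3.22 − 0.913 = 2.31 V; V_DS = V_D − V_S = 1.6 − 0.913 = 0.687 V.
V_ov = V_GS − V_TN = 2.31 − 1.5 = 0.807 V.
Since V_DS = 0.687 V < V_ov = 0.807 V, the device is in the triode region.
I_D = k_n [V_ov · V_DS − ½ V_DS²] = 2.44 × [0.807 × 0.687 − 0.5 × 0.687²] = 0.777 mA.

Triode; I_D = 0.777 mA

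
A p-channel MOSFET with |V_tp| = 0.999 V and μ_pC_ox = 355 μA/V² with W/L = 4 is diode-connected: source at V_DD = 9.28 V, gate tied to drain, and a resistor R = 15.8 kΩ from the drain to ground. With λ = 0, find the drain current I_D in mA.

With gate tied to drain, V_SG = V_SD ≥ V_SG − |V_tp|, so the device is in saturation.
k_p = μ_pC_ox · (W/L) = 1.42 mA/V².
KCL at the drain: ½ k_p (V_SG − |V_tp|)² = (V_DD − V_SG)/R.
Let x = V_SG − 0.999. Then 11.2 x² + x − 8.281 = 0, giving x = 0.816 V (positive root), so V_SG = 1.81 V.
I_D = (V_DD − V_SG)/R = (9.28 − 1.81) / 15.8 = 0.472 mA.

I_D = 0.472 mA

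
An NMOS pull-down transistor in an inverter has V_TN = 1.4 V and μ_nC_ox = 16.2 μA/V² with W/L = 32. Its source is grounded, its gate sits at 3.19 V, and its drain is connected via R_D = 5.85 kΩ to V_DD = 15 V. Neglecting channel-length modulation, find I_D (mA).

V_GS = V_G = 3.19 V, so V_ov = 3.19 − 1.4 = 1.79 V.
k_n = μ_nC_ox · (W/L) = 0.5184 mA/V².
Assume saturation: I_D = ½ k_n V_ov² = 0.5 × 0.5184 × 1.79² = 0.831 mA, giving V_DS = V_DD − I_D R_D = 15 − 0.831 × 5.85 = 10.1 V.
V_DS = 10.1 V ≥ V_ov = 1.79 V, confirming saturation.

I_D = 0.831 mA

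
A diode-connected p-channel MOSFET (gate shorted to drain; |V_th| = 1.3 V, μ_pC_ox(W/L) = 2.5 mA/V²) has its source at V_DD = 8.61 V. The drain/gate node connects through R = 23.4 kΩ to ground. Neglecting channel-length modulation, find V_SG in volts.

With gate tied to drain, V_SG = V_SD ≥ V_SG − |V_th|, so the device is in saturation.
KCL at the drain: ½ k_p (V_SG − |V_th|)² = (V_DD − V_SG)/R.
Let x = V_SG − 1.3. Then 29.2 x² + x − 7.31 = 0, giving x = 0.483 V (positive root), so V_SG = 1.78 V.
I_D = (V_DD − V_SG)/R = (8.61 − 1.78) / 23.4 = 0.292 mA.

V_SG = 1.78 V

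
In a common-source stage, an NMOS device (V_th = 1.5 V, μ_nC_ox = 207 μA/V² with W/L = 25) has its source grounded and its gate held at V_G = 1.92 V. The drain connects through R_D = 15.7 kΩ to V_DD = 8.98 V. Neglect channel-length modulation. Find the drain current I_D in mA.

I_D = 0.456 mA

V_GS = V_G = 1.92 V, so V_ov = 1.92 − 1.5 = 0.42 V.
k_n = μ_nC_ox · (W/L) = 5.175 mA/V².
Assume saturation: I_D = ½ k_n V_ov² = 0.5 × 5.175 × 0.42² = 0.456 mA, giving V_DS = V_DD − I_D R_D = 8.98 − 0.456 × 15.7 = 1.81 V.
V_DS = 1.81 V ≥ V_ov = 0.42 V, confirming saturation.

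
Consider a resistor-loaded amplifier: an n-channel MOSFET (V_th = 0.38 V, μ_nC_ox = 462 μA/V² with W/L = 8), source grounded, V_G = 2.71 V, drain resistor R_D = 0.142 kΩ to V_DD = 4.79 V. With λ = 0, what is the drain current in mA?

V_GS = V_G = 2.71 V, so V_ov = 2.71 − 0.38 = 2.33 V.
k_n = μ_nC_ox · (W/L) = 3.696 mA/V².
Assume saturation: I_D = ½ k_n V_ov² = 0.5 × 3.696 × 2.33² = 10 mA, giving V_DS = V_DD − I_D R_D = 4.79 − 10 × 0.142 = 3.37 V.
V_DS = 3.37 V ≥ V_ov = 2.33 V, confirming saturation.

I_D = 10.0 mA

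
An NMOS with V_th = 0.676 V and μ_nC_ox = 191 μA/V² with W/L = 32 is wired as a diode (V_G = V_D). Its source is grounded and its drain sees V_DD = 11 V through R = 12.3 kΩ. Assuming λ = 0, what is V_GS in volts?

V_GS = 1.19 V

With gate tied to drain, V_GS = V_DS ≥ V_GS − V_th, so the device is in saturation.
k_n = μ_nC_ox · (W/L) = 6.112 mA/V².
KCL at the drain: ½ k_n (V_GS − V_th)² = (V_DD − V_GS)/R.
Let x = V_GS − 0.676. Then 37.6 x² + x − 10.32 = 0, giving x = 0.511 V (positive root), so V_GS = 1.19 V.
I_D = (V_DD − V_GS)/R = (11 − 1.19) / 12.3 = 0.798 mA.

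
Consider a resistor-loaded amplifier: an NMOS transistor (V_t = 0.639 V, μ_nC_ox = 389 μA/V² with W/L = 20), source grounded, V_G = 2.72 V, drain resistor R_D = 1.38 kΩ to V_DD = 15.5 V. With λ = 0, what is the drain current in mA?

V_GS = V_G = 2.72 V, so V_ov = 2.72 − 0.639 = 2.08 V.
k_n = μ_nC_ox · (W/L) = 7.78 mA/V².
Assume saturation: I_D = ½ k_n V_ov² = 0.5 × 7.78 × 2.08² = 16.8 mA, giving V_DS = V_DD − I_D R_D = 15.5 − 16.8 × 1.38 = -7.75 V.
But -7.75 V < V_ov = 2.08 V, so the device is actually in triode.
In triode I_D = k_n[V_ov V_DS − ½ V_DS²] and I_D = (V_DD − V_DS)/R_D. Equating: 5.37 V_DS² − 23.34 V_DS + 15.5 = 0, giving V_DS = 0.818 V (the root below V_ov).
I_D = (15.5 − 0.818) / 1.38 = 10.6 mA.

I_D = 10.6 mA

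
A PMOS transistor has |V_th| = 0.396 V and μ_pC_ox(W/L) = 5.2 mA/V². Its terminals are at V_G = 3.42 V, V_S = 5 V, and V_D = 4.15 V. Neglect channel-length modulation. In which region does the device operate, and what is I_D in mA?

Triode; I_D = 3.35 mA

V_SG = V_S − V_G = 5 − 3.42 = 1.58 V; V_SD = V_S − V_D = 5 − 4.15 = 0.85 V.
V_ov = V_SG − |V_th| = 1.58 − 0.396 = 1.18 V.
Since V_SD = 0.85 V < V_ov = 1.18 V, the device is in the triode region.
I_D = k_p [V_ov · V_SD − ½ V_SD²] = 5.2 × [1.18 × 0.85 − 0.5 × 0.85²] = 3.35 mA.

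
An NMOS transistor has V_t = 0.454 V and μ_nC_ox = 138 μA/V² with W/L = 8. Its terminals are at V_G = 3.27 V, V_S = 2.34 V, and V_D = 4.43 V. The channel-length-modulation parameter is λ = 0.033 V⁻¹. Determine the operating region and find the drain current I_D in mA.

Saturation; I_D = 0.134 mA

V_GS = V_G − V_S = 3.27 − 2.34 = 0.93 V; V_DS = V_D − V_S = 4.43 − 2.34 = 2.09 V.
k_n = μ_nC_ox · (W/L) = 1.104 mA/V².
V_ov = V_GS − V_t = 0.93 − 0.454 = 0.476 V.
Since V_DS = 2.09 V ≥ V_ov = 0.476 V, the device is in saturation.
I_D = ½ k_n V_ov² (1 + λ V_DS) = 0.5 × 1.104 × 0.476² × (1 + 0.033 × 2.09) = 0.134 mA.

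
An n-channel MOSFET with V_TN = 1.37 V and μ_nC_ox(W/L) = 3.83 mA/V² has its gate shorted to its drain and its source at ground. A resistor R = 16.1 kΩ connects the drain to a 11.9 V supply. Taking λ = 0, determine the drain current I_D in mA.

I_D = 0.619 mA

With gate tied to drain, V_GS = V_DS ≥ V_GS − V_TN, so the device is in saturation.
KCL at the drain: ½ k_n (V_GS − V_TN)² = (V_DD − V_GS)/R.
Let x = V_GS − 1.37. Then 30.8 x² + x − 10.53 = 0, giving x = 0.568 V (positive root), so V_GS = 1.94 V.
I_D = (V_DD − V_GS)/R = (11.9 − 1.94) / 16.1 = 0.619 mA.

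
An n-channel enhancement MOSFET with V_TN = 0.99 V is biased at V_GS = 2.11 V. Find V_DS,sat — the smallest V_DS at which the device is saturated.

V_DS,sat = 1.12 V

The boundary between triode and saturation is V_DS = V_GS − V_TN = V_ov.
V_ov = 2.11 − 0.99 = 1.12 V.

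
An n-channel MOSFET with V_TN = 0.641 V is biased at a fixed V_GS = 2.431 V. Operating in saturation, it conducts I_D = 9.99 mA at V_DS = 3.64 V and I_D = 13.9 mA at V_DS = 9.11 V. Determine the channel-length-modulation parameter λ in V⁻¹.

λ = 0.0968 V⁻¹

With V_GS fixed, I_D ∝ (1 + λ V_DS) in saturation, so I_D2/I_D1 = (1 + λ V_DS2)/(1 + λ V_DS1).
13.9/9.99 = 1.391 = (1 + 9.11 λ)/(1 + 3.64 λ).
Solving: λ (I_D1 V_DS2 − I_D2 V_DS1) = I_D2 − I_D1, so λ = (13.9 − 9.99) / (9.99 × 9.11 − 13.9 × 3.64) = 3.91 / 40.4 = 0.0968 V⁻¹.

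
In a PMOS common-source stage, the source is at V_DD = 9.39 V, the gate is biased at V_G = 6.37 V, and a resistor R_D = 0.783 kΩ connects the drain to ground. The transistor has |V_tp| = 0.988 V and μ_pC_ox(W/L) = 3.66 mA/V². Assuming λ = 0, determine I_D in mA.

V_SG = V_DD − V_G = 9.39 − 6.37 = 3.02 V, so V_ov = 3.02 − 0.988 = 2.03 V.
Assume saturation: I_D = ½ k_p V_ov² = 0.5 × 3.66 × 2.03² = 7.56 mA, giving V_SD = V_DD − I_D R_D = 9.39 − 7.56 × 0.783 = 3.47 V.
V_SD = 3.47 V ≥ V_ov = 2.03 V, confirming saturation.

I_D = 7.56 mA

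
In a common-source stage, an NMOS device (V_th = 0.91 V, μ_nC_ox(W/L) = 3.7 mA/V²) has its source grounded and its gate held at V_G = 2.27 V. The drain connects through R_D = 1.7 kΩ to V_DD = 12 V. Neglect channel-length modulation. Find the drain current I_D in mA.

I_D = 3.42 mA

V_GS = V_G = 2.27 V, so V_ov = 2.27 − 0.91 = 1.36 V.
Assume saturation: I_D = ½ k_n V_ov² = 0.5 × 3.7 × 1.36² = 3.42 mA, giving V_DS = V_DD − I_D R_D = 12 − 3.42 × 1.7 = 6.18 V.
V_DS = 6.18 V ≥ V_ov = 1.36 V, confirming saturation.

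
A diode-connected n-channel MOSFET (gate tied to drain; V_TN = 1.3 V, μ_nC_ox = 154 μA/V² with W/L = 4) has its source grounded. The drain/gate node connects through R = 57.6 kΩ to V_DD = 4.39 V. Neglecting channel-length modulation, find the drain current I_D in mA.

I_D = 0.0469 mA

With gate tied to drain, V_GS = V_DS ≥ V_GS − V_TN, so the device is in saturation.
k_n = μ_nC_ox · (W/L) = 0.616 mA/V².
KCL at the drain: ½ k_n (V_GS − V_TN)² = (V_DD − V_GS)/R.
Let x = V_GS − 1.3. Then 17.7 x² + x − 3.09 = 0, giving x = 0.39 V (positive root), so V_GS = 1.69 V.
I_D = (V_DD − V_GS)/R = (4.39 − 1.69) / 57.6 = 0.0469 mA.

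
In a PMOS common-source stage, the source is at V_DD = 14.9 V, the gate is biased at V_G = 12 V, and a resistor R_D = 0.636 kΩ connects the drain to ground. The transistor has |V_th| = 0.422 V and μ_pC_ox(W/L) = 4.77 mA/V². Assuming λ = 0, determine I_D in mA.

I_D = 14.6 mA

V_SG = V_DD − V_G = 14.9 − 12 = 2.9 V, so V_ov = 2.9 − 0.422 = 2.48 V.
Assume saturation: I_D = ½ k_p V_ov² = 0.5 × 4.77 × 2.48² = 14.6 mA, giving V_SD = V_DD − I_D R_D = 14.9 − 14.6 × 0.636 = 5.59 V.
V_SD = 5.59 V ≥ V_ov = 2.48 V, confirming saturation.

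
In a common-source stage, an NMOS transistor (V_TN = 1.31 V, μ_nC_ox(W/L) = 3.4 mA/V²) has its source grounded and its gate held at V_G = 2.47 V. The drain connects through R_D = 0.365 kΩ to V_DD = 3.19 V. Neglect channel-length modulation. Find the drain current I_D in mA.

V_GS = V_G = 2.47 V, so V_ov = 2.47 − 1.31 = 1.16 V.
Assume saturation: I_D = ½ k_n V_ov² = 0.5 × 3.4 × 1.16² = 2.29 mA, giving V_DS = V_DD − I_D R_D = 3.19 − 2.29 × 0.365 = 2.36 V.
V_DS = 2.36 V ≥ V_ov = 1.16 V, confirming saturation.

I_D = 2.29 mA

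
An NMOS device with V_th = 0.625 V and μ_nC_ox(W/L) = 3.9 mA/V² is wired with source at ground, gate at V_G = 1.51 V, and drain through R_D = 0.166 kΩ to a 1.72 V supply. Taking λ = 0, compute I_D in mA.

I_D = 1.53 mA

V_GS = V_G = 1.51 V, so V_ov = 1.51 − 0.625 = 0.885 V.
Assume saturation: I_D = ½ k_n V_ov² = 0.5 × 3.9 × 0.885² = 1.53 mA, giving V_DS = V_DD − I_D R_D = 1.72 − 1.53 × 0.166 = 1.47 V.
V_DS = 1.47 V ≥ V_ov = 0.885 V, confirming saturation.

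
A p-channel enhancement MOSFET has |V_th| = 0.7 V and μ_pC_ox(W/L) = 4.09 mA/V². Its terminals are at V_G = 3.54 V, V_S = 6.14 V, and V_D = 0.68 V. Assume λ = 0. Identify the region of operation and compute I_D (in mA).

V_SG = V_S − V_G = 6.14 − 3.54 = 2.6 V; V_SD = V_S − V_D = 6.14 − 0.68 = 5.46 V.
V_ov = V_SG − |V_th| = 2.6 − 0.7 = 1.9 V.
Since V_SD = 5.46 V ≥ V_ov = 1.9 V, the device is in saturation.
I_D = ½ k_p V_ov² = 0.5 × 4.09 × 1.9² = 7.38 mA.

Saturation; I_D = 7.38 mA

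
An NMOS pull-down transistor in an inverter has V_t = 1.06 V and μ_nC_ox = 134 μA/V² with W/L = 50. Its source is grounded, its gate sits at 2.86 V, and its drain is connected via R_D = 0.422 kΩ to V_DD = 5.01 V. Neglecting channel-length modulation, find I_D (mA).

V_GS = V_G = 2.86 V, so V_ov = 2.86 − 1.06 = 1.8 V.
k_n = μ_nC_ox · (W/L) = 6.7 mA/V².
Assume saturation: I_D = ½ k_n V_ov² = 0.5 × 6.7 × 1.8² = 10.9 mA, giving V_DS = V_DD − I_D R_D = 5.01 − 10.9 × 0.422 = 0.43 V.
But 0.43 V < V_ov = 1.8 V, so the device is actually in triode.
In triode I_D = k_n[V_ov V_DS − ½ V_DS²] and I_D = (V_DD − V_DS)/R_D. Equating: 1.41 V_DS² − 6.089 V_DS + 5.01 = 0, giving V_DS = 1.11 V (the root below V_ov).
I_D = (5.01 − 1.11) / 0.422 = 9.25 mA.

I_D = 9.25 mA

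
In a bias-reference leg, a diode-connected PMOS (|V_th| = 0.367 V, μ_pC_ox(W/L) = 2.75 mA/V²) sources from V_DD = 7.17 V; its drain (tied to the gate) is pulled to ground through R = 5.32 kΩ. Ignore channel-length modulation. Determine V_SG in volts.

With gate tied to drain, V_SG = V_SD ≥ V_SG − |V_th|, so the device is in saturation.
KCL at the drain: ½ k_p (V_SG − |V_th|)² = (V_DD − V_SG)/R.
Let x = V_SG − 0.367. Then 7.32 x² + x − 6.803 = 0, giving x = 0.898 V (positive root), so V_SG = 1.27 V.
I_D = (V_DD − V_SG)/R = (7.17 − 1.27) / 5.32 = 1.11 mA.

V_SG = 1.27 V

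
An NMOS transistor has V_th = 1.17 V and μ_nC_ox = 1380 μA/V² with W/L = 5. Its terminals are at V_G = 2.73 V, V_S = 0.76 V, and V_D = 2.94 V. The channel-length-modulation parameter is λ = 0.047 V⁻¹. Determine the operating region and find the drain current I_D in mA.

V_GS = V_G − V_S = 2.73 − 0.76 = 1.97 V; V_DS = V_D − V_S = 2.94 − 0.76 = 2.18 V.
k_n = μ_nC_ox · (W/L) = 6.9 mA/V².
V_ov = V_GS − V_th = 1.97 − 1.17 = 0.8 V.
Since V_DS = 2.18 V ≥ V_ov = 0.8 V, the device is in saturation.
I_D = ½ k_n V_ov² (1 + λ V_DS) = 0.5 × 6.9 × 0.8² × (1 + 0.047 × 2.18) = 2.43 mA.

Saturation; I_D = 2.43 mA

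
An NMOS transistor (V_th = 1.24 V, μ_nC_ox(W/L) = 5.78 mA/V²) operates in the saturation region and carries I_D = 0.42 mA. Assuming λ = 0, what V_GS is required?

V_GS = 1.62 V

In saturation I_D = ½ k_n (V_GS − V_th)², so V_GS − V_th = √(2 I_D / k_n) = √(2 × 0.42 / 5.78) = 0.381 V.
V_GS = 1.24 + 0.381 = 1.62 V.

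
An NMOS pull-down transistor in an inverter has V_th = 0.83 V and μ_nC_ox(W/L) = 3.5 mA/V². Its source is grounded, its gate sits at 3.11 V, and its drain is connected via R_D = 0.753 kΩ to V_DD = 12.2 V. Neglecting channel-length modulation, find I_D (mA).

I_D = 9.10 mA

V_GS = V_G = 3.11 V, so V_ov = 3.11 − 0.83 = 2.28 V.
Assume saturation: I_D = ½ k_n V_ov² = 0.5 × 3.5 × 2.28² = 9.1 mA, giving V_DS = V_DD − I_D R_D = 12.2 − 9.1 × 0.753 = 5.35 V.
V_DS = 5.35 V ≥ V_ov = 2.28 V, confirming saturation.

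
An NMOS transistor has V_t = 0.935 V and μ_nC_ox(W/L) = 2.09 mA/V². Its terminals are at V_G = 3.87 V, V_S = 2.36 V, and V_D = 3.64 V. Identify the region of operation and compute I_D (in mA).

Saturation; I_D = 0.346 mA

V_GS = V_G − V_S = 3.87 − 2.36 = 1.51 V; V_DS = V_D − V_S = 3.64 − 2.36 = 1.28 V.
V_ov = V_GS − V_t = 1.51 − 0.935 = 0.575 V.
Since V_DS = 1.28 V ≥ V_ov = 0.575 V, the device is in saturation.
I_D = ½ k_n V_ov² = 0.5 × 2.09 × 0.575² = 0.346 mA.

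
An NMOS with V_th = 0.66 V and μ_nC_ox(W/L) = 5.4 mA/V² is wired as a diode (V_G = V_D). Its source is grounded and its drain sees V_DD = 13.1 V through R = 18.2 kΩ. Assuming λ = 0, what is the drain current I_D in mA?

With gate tied to drain, V_GS = V_DS ≥ V_GS − V_th, so the device is in saturation.
KCL at the drain: ½ k_n (V_GS − V_th)² = (V_DD − V_GS)/R.
Let x = V_GS − 0.66. Then 49.1 x² + x − 12.44 = 0, giving x = 0.493 V (positive root), so V_GS = 1.15 V.
I_D = (V_DD − V_GS)/R = (13.1 − 1.15) / 18.2 = 0.656 mA.

I_D = 0.656 mA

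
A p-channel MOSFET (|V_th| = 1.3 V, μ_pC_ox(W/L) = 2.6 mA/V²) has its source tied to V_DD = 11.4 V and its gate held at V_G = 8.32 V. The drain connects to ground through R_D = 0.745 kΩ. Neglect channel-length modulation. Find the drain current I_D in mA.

I_D = 4.12 mA

V_SG = V_DD − V_G = 11.4 − 8.32 = 3.08 V, so V_ov = 3.08 − 1.3 = 1.78 V.
Assume saturation: I_D = ½ k_p V_ov² = 0.5 × 2.6 × 1.78² = 4.12 mA, giving V_SD = V_DD − I_D R_D = 11.4 − 4.12 × 0.745 = 8.33 V.
V_SD = 8.33 V ≥ V_ov = 1.78 V, confirming saturation.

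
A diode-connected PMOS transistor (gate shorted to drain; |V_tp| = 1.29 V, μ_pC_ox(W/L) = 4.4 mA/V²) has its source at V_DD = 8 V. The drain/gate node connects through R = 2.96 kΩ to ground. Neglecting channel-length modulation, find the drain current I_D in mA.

I_D = 1.95 mA

With gate tied to drain, V_SG = V_SD ≥ V_SG − |V_tp|, so the device is in saturation.
KCL at the drain: ½ k_p (V_SG − |V_tp|)² = (V_DD − V_SG)/R.
Let x = V_SG − 1.29. Then 6.51 x² + x − 6.71 = 0, giving x = 0.941 V (positive root), so V_SG = 2.23 V.
I_D = (V_DD − V_SG)/R = (8 − 2.23) / 2.96 = 1.95 mA.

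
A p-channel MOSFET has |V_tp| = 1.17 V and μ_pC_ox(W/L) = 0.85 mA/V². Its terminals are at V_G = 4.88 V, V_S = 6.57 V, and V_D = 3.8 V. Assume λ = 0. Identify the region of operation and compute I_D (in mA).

V_SG = V_S − V_G = 6.57 − 4.88 = 1.69 V; V_SD = V_S − V_D = 6.57 − 3.8 = 2.77 V.
V_ov = V_SG − |V_tp| = 1.69 − 1.17 = 0.52 V.
Since V_SD = 2.77 V ≥ V_ov = 0.52 V, the device is in saturation.
I_D = ½ k_p V_ov² = 0.5 × 0.85 × 0.52² = 0.115 mA.

Saturation; I_D = 0.115 mA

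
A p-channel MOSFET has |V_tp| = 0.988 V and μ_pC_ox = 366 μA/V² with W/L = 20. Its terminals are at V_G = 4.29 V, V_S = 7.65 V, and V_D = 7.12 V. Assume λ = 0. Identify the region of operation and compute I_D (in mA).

Triode; I_D = 8.17 mA

V_SG = V_S − V_G = 7.65 − 4.29 = 3.36 V; V_SD = V_S − V_D = 7.65 − 7.12 = 0.53 V.
k_p = μ_pC_ox · (W/L) = 7.32 mA/V².
V_ov = V_SG − |V_tp| = 3.36 − 0.988 = 2.37 V.
Since V_SD = 0.53 V < V_ov = 2.37 V, the device is in the triode region.
I_D = k_p [V_ov · V_SD − ½ V_SD²] = 7.32 × [2.37 × 0.53 − 0.5 × 0.53²] = 8.17 mA.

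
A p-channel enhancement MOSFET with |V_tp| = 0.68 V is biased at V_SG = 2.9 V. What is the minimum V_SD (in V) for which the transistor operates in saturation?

The boundary between triode and saturation is V_SD = V_SG − |V_tp| = V_ov.
V_ov = 2.9 − 0.68 = 2.22 V.

V_SD,sat = 2.22 V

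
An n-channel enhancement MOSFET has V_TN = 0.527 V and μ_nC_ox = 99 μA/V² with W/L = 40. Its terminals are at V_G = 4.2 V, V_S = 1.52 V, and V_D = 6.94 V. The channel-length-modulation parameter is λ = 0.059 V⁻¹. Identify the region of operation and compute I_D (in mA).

Saturation; I_D = 12.1 mA

V_GS = V_G − V_S = 4.2 − 1.52 = 2.68 V; V_DS = V_D − V_S = 6.94 − 1.52 = 5.42 V.
k_n = μ_nC_ox · (W/L) = 3.96 mA/V².
V_ov = V_GS − V_TN = 2.68 − 0.527 = 2.15 V.
Since V_DS = 5.42 V ≥ V_ov = 2.15 V, the device is in saturation.
I_D = ½ k_n V_ov² (1 + λ V_DS) = 0.5 × 3.96 × 2.15² × (1 + 0.059 × 5.42) = 12.1 mA.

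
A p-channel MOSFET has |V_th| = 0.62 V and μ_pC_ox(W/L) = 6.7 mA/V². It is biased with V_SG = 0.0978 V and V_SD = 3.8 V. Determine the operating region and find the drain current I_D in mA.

Cutoff; I_D = 0 mA

V_SG = 0.0978 V < |V_th| = 0.62 V, so the transistor is in cutoff.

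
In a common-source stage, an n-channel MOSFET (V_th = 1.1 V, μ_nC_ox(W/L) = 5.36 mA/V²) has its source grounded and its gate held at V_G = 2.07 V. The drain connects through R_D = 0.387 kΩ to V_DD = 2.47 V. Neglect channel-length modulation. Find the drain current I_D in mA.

I_D = 2.52 mA

V_GS = V_G = 2.07 V, so V_ov = 2.07 − 1.1 = 0.97 V.
Assume saturation: I_D = ½ k_n V_ov² = 0.5 × 5.36 × 0.97² = 2.52 mA, giving V_DS = V_DD − I_D R_D = 2.47 − 2.52 × 0.387 = 1.49 V.
V_DS = 1.49 V ≥ V_ov = 0.97 V, confirming saturation.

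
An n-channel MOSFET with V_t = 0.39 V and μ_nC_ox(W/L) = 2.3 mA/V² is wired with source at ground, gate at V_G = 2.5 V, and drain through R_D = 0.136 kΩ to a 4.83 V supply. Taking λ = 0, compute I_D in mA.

I_D = 5.12 mA

V_GS = V_G = 2.5 V, so V_ov = 2.5 − 0.39 = 2.11 V.
Assume saturation: I_D = ½ k_n V_ov² = 0.5 × 2.3 × 2.11² = 5.12 mA, giving V_DS = V_DD − I_D R_D = 4.83 − 5.12 × 0.136 = 4.13 V.
V_DS = 4.13 V ≥ V_ov = 2.11 V, confirming saturation.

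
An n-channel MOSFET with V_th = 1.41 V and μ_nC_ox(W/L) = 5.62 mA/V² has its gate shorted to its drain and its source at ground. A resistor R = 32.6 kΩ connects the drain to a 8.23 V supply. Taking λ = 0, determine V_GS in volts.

With gate tied to drain, V_GS = V_DS ≥ V_GS − V_th, so the device is in saturation.
KCL at the drain: ½ k_n (V_GS − V_th)² = (V_DD − V_GS)/R.
Let x = V_GS − 1.41. Then 91.6 x² + x − 6.82 = 0, giving x = 0.267 V (positive root), so V_GS = 1.68 V.
I_D = (V_DD − V_GS)/R = (8.23 − 1.68) / 32.6 = 0.201 mA.

V_GS = 1.68 V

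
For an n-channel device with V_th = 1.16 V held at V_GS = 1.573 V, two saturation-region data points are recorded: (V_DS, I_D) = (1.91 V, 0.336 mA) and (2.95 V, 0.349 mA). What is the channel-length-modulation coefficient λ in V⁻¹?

λ = 0.0400 V⁻¹

With V_GS fixed, I_D ∝ (1 + λ V_DS) in saturation, so I_D2/I_D1 = (1 + λ V_DS2)/(1 + λ V_DS1).
0.349/0.336 = 1.039 = (1 + 2.95 λ)/(1 + 1.91 λ).
Solving: λ (I_D1 V_DS2 − I_D2 V_DS1) = I_D2 − I_D1, so λ = (0.349 − 0.336) / (0.336 × 2.95 − 0.349 × 1.91) = 0.013 / 0.325 = 0.04 V⁻¹.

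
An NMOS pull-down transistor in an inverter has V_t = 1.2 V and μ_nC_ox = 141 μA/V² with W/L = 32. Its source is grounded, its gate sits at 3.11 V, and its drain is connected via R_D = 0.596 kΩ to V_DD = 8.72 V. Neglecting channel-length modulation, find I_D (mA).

I_D = 8.23 mA

V_GS = V_G = 3.11 V, so V_ov = 3.11 − 1.2 = 1.91 V.
k_n = μ_nC_ox · (W/L) = 4.512 mA/V².
Assume saturation: I_D = ½ k_n V_ov² = 0.5 × 4.512 × 1.91² = 8.23 mA, giving V_DS = V_DD − I_D R_D = 8.72 − 8.23 × 0.596 = 3.81 V.
V_DS = 3.81 V ≥ V_ov = 1.91 V, confirming saturation.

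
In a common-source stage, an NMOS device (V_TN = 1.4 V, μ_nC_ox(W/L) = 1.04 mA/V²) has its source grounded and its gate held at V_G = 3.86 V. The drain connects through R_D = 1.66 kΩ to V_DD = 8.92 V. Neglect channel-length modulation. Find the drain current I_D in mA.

I_D = 3.15 mA

V_GS = V_G = 3.86 V, so V_ov = 3.86 − 1.4 = 2.46 V.
Assume saturation: I_D = ½ k_n V_ov² = 0.5 × 1.04 × 2.46² = 3.15 mA, giving V_DS = V_DD − I_D R_D = 8.92 − 3.15 × 1.66 = 3.7 V.
V_DS = 3.7 V ≥ V_ov = 2.46 V, confirming saturation.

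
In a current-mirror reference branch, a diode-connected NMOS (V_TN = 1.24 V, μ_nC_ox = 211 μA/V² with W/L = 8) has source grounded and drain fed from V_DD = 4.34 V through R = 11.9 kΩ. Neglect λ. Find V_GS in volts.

V_GS = 1.75 V

With gate tied to drain, V_GS = V_DS ≥ V_GS − V_TN, so the device is in saturation.
k_n = μ_nC_ox · (W/L) = 1.688 mA/V².
KCL at the drain: ½ k_n (V_GS − V_TN)² = (V_DD − V_GS)/R.
Let x = V_GS − 1.24. Then 10 x² + x − 3.1 = 0, giving x = 0.508 V (positive root), so V_GS = 1.75 V.
I_D = (V_DD − V_GS)/R = (4.34 − 1.75) / 11.9 = 0.218 mA.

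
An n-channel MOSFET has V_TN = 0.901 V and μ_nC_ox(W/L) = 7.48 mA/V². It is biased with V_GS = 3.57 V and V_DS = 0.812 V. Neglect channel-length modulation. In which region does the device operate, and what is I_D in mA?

Triode; I_D = 13.7 mA

V_ov = V_GS − V_TN = 3.57 − 0.901 = 2.67 V.
Since V_DS = 0.812 V < V_ov = 2.67 V, the device is in the triode region.
I_D = k_n [V_ov · V_DS − ½ V_DS²] = 7.48 × [2.67 × 0.812 − 0.5 × 0.812²] = 13.7 mA.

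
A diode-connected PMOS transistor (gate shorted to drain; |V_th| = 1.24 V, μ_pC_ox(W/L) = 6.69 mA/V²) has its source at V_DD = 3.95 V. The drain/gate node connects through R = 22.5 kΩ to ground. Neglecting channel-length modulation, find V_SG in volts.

V_SG = 1.42 V

With gate tied to drain, V_SG = V_SD ≥ V_SG − |V_th|, so the device is in saturation.
KCL at the drain: ½ k_p (V_SG − |V_th|)² = (V_DD − V_SG)/R.
Let x = V_SG − 1.24. Then 75.3 x² + x − 2.71 = 0, giving x = 0.183 V (positive root), so V_SG = 1.42 V.
I_D = (V_DD − V_SG)/R = (3.95 − 1.42) / 22.5 = 0.112 mA.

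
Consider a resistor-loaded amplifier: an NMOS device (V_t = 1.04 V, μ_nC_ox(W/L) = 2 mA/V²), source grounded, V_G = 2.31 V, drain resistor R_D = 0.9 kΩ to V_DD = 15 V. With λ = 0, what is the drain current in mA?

V_GS = V_G = 2.31 V, so V_ov = 2.31 − 1.04 = 1.27 V.
Assume saturation: I_D = ½ k_n V_ov² = 0.5 × 2 × 1.27² = 1.61 mA, giving V_DS = V_DD − I_D R_D = 15 − 1.61 × 0.9 = 13.5 V.
V_DS = 13.5 V ≥ V_ov = 1.27 V, confirming saturation.

I_D = 1.61 mA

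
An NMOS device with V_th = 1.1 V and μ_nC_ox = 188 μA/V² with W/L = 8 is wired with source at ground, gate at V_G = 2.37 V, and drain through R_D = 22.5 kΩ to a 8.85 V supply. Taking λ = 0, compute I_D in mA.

I_D = 0.384 mA

V_GS = V_G = 2.37 V, so V_ov = 2.37 − 1.1 = 1.27 V.
k_n = μ_nC_ox · (W/L) = 1.504 mA/V².
Assume saturation: I_D = ½ k_n V_ov² = 0.5 × 1.504 × 1.27² = 1.21 mA, giving V_DS = V_DD − I_D R_D = 8.85 − 1.21 × 22.5 = -18.4 V.
But -18.4 V < V_ov = 1.27 V, so the device is actually in triode.
In triode I_D = k_n[V_ov V_DS − ½ V_DS²] and I_D = (V_DD − V_DS)/R_D. Equating: 16.9 V_DS² − 43.98 V_DS + 8.85 = 0, giving V_DS = 0.22 V (the root below V_ov).
I_D = (8.85 − 0.22) / 22.5 = 0.384 mA.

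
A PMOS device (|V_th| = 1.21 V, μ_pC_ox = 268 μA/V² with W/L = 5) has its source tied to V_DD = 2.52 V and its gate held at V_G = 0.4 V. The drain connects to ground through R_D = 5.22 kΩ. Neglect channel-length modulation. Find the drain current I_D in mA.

V_SG = V_DD − V_G = 2.52 − 0.4 = 2.12 V, so V_ov = 2.12 − 1.21 = 0.91 V.
k_p = μ_pC_ox · (W/L) = 1.34 mA/V².
Assume saturation: I_D = ½ k_p V_ov² = 0.5 × 1.34 × 0.91² = 0.555 mA, giving V_SD = V_DD − I_D R_D = 2.52 − 0.555 × 5.22 = -0.376 V.
But -0.376 V < V_ov = 0.91 V, so the device is actually in triode.
In triode I_D = k_p[V_ov V_SD − ½ V_SD²] and I_D = (V_DD − V_SD)/R_D. Equating: 3.5 V_SD² − 7.365 V_SD + 2.52 = 0, giving V_SD = 0.43 V (the root below V_ov).
I_D = (2.52 − 0.43) / 5.22 = 0.4 mA.

I_D = 0.400 mA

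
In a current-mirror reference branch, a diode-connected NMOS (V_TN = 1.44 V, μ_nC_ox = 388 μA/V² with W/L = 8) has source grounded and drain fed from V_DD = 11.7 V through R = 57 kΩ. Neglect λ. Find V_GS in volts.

With gate tied to drain, V_GS = V_DS ≥ V_GS − V_TN, so the device is in saturation.
k_n = μ_nC_ox · (W/L) = 3.104 mA/V².
KCL at the drain: ½ k_n (V_GS − V_TN)² = (V_DD − V_GS)/R.
Let x = V_GS − 1.44. Then 88.5 x² + x − 10.26 = 0, giving x = 0.335 V (positive root), so V_GS = 1.77 V.
I_D = (V_DD − V_GS)/R = (11.7 − 1.77) / 57 = 0.174 mA.

V_GS = 1.77 V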